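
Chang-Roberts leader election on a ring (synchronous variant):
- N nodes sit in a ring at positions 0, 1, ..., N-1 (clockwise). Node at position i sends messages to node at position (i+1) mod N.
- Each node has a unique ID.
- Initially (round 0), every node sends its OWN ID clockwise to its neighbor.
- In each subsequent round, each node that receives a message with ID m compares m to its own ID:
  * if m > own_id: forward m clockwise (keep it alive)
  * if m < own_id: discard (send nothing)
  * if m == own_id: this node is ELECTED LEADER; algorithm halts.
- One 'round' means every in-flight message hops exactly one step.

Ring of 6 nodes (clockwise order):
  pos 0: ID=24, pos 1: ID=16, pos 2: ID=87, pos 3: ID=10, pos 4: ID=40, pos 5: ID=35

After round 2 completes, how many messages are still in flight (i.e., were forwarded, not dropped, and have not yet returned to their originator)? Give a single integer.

Answer: 3

Derivation:
Round 1: pos1(id16) recv 24: fwd; pos2(id87) recv 16: drop; pos3(id10) recv 87: fwd; pos4(id40) recv 10: drop; pos5(id35) recv 40: fwd; pos0(id24) recv 35: fwd
Round 2: pos2(id87) recv 24: drop; pos4(id40) recv 87: fwd; pos0(id24) recv 40: fwd; pos1(id16) recv 35: fwd
After round 2: 3 messages still in flight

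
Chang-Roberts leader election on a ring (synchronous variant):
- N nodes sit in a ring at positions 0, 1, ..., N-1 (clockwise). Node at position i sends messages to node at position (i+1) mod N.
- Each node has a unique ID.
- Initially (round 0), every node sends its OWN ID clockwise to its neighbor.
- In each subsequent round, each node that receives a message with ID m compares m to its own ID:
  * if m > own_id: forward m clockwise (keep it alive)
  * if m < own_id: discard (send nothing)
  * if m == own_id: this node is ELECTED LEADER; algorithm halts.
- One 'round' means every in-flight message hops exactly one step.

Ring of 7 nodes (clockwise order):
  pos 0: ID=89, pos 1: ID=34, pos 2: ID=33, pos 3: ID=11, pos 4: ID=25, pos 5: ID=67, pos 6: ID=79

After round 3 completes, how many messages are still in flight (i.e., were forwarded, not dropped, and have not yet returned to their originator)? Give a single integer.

Answer: 2

Derivation:
Round 1: pos1(id34) recv 89: fwd; pos2(id33) recv 34: fwd; pos3(id11) recv 33: fwd; pos4(id25) recv 11: drop; pos5(id67) recv 25: drop; pos6(id79) recv 67: drop; pos0(id89) recv 79: drop
Round 2: pos2(id33) recv 89: fwd; pos3(id11) recv 34: fwd; pos4(id25) recv 33: fwd
Round 3: pos3(id11) recv 89: fwd; pos4(id25) recv 34: fwd; pos5(id67) recv 33: drop
After round 3: 2 messages still in flight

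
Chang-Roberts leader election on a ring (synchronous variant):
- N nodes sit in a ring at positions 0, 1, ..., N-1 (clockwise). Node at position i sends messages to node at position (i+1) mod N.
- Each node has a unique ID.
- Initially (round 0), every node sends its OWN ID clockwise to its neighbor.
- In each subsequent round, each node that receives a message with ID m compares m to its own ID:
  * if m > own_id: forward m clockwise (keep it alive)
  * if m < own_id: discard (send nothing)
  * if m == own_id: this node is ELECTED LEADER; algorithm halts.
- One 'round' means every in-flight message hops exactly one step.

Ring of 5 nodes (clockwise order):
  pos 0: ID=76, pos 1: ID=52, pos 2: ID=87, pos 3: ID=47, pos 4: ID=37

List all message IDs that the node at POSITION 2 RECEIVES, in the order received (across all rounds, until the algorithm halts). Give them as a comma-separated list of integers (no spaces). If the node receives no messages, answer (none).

Answer: 52,76,87

Derivation:
Round 1: pos1(id52) recv 76: fwd; pos2(id87) recv 52: drop; pos3(id47) recv 87: fwd; pos4(id37) recv 47: fwd; pos0(id76) recv 37: drop
Round 2: pos2(id87) recv 76: drop; pos4(id37) recv 87: fwd; pos0(id76) recv 47: drop
Round 3: pos0(id76) recv 87: fwd
Round 4: pos1(id52) recv 87: fwd
Round 5: pos2(id87) recv 87: ELECTED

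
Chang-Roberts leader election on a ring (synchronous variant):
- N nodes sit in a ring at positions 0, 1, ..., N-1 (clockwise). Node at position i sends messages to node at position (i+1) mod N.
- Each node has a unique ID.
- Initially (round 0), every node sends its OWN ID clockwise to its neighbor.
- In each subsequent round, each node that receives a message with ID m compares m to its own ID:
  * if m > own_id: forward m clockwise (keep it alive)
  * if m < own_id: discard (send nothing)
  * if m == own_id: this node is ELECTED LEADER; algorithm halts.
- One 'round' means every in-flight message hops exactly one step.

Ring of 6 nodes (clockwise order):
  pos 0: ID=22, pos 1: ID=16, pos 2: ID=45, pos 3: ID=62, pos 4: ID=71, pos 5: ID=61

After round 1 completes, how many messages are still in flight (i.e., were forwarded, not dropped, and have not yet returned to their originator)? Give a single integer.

Answer: 3

Derivation:
Round 1: pos1(id16) recv 22: fwd; pos2(id45) recv 16: drop; pos3(id62) recv 45: drop; pos4(id71) recv 62: drop; pos5(id61) recv 71: fwd; pos0(id22) recv 61: fwd
After round 1: 3 messages still in flight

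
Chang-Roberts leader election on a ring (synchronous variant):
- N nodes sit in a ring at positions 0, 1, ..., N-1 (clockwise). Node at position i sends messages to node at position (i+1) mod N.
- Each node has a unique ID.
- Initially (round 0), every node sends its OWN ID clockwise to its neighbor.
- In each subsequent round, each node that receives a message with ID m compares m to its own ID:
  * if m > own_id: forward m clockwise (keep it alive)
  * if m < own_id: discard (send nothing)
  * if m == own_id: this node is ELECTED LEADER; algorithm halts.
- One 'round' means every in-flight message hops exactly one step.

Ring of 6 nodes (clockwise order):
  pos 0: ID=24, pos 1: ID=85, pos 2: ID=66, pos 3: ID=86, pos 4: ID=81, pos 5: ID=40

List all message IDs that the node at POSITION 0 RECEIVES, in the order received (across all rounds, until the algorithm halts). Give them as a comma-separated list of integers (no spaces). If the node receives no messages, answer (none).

Answer: 40,81,86

Derivation:
Round 1: pos1(id85) recv 24: drop; pos2(id66) recv 85: fwd; pos3(id86) recv 66: drop; pos4(id81) recv 86: fwd; pos5(id40) recv 81: fwd; pos0(id24) recv 40: fwd
Round 2: pos3(id86) recv 85: drop; pos5(id40) recv 86: fwd; pos0(id24) recv 81: fwd; pos1(id85) recv 40: drop
Round 3: pos0(id24) recv 86: fwd; pos1(id85) recv 81: drop
Round 4: pos1(id85) recv 86: fwd
Round 5: pos2(id66) recv 86: fwd
Round 6: pos3(id86) recv 86: ELECTED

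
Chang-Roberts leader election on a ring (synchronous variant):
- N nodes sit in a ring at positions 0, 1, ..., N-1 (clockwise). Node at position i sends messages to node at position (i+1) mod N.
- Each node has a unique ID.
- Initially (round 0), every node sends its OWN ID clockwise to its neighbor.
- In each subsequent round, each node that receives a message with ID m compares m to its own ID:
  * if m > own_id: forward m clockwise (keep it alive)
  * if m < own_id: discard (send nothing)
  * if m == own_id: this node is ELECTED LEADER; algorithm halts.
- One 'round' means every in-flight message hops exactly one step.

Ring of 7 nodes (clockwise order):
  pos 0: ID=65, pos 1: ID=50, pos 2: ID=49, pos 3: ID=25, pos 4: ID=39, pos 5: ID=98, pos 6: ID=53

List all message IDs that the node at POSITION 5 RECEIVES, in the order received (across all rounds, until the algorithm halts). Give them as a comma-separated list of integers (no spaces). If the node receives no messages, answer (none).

Answer: 39,49,50,65,98

Derivation:
Round 1: pos1(id50) recv 65: fwd; pos2(id49) recv 50: fwd; pos3(id25) recv 49: fwd; pos4(id39) recv 25: drop; pos5(id98) recv 39: drop; pos6(id53) recv 98: fwd; pos0(id65) recv 53: drop
Round 2: pos2(id49) recv 65: fwd; pos3(id25) recv 50: fwd; pos4(id39) recv 49: fwd; pos0(id65) recv 98: fwd
Round 3: pos3(id25) recv 65: fwd; pos4(id39) recv 50: fwd; pos5(id98) recv 49: drop; pos1(id50) recv 98: fwd
Round 4: pos4(id39) recv 65: fwd; pos5(id98) recv 50: drop; pos2(id49) recv 98: fwd
Round 5: pos5(id98) recv 65: drop; pos3(id25) recv 98: fwd
Round 6: pos4(id39) recv 98: fwd
Round 7: pos5(id98) recv 98: ELECTED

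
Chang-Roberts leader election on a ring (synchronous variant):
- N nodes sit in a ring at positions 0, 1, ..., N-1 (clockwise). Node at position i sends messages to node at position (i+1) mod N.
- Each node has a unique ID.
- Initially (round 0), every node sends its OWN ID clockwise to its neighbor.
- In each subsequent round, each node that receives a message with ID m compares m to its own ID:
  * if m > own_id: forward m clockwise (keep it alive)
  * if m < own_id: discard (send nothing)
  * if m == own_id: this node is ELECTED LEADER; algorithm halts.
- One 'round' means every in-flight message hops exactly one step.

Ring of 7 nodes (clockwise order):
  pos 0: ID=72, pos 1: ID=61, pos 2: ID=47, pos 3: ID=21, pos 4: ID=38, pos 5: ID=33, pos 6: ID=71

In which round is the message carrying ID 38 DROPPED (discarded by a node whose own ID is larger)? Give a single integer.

Round 1: pos1(id61) recv 72: fwd; pos2(id47) recv 61: fwd; pos3(id21) recv 47: fwd; pos4(id38) recv 21: drop; pos5(id33) recv 38: fwd; pos6(id71) recv 33: drop; pos0(id72) recv 71: drop
Round 2: pos2(id47) recv 72: fwd; pos3(id21) recv 61: fwd; pos4(id38) recv 47: fwd; pos6(id71) recv 38: drop
Round 3: pos3(id21) recv 72: fwd; pos4(id38) recv 61: fwd; pos5(id33) recv 47: fwd
Round 4: pos4(id38) recv 72: fwd; pos5(id33) recv 61: fwd; pos6(id71) recv 47: drop
Round 5: pos5(id33) recv 72: fwd; pos6(id71) recv 61: drop
Round 6: pos6(id71) recv 72: fwd
Round 7: pos0(id72) recv 72: ELECTED
Message ID 38 originates at pos 4; dropped at pos 6 in round 2

Answer: 2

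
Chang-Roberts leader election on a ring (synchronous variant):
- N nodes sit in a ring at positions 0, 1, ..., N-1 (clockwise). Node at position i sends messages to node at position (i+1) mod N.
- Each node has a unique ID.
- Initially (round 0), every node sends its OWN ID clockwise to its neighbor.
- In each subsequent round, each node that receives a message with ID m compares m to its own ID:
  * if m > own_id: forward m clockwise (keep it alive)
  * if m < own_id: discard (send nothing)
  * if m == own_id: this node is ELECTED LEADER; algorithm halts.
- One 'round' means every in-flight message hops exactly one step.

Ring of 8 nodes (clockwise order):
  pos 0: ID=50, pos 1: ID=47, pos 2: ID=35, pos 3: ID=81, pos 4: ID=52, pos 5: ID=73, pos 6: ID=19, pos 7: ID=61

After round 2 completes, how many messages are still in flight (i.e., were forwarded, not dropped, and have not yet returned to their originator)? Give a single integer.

Round 1: pos1(id47) recv 50: fwd; pos2(id35) recv 47: fwd; pos3(id81) recv 35: drop; pos4(id52) recv 81: fwd; pos5(id73) recv 52: drop; pos6(id19) recv 73: fwd; pos7(id61) recv 19: drop; pos0(id50) recv 61: fwd
Round 2: pos2(id35) recv 50: fwd; pos3(id81) recv 47: drop; pos5(id73) recv 81: fwd; pos7(id61) recv 73: fwd; pos1(id47) recv 61: fwd
After round 2: 4 messages still in flight

Answer: 4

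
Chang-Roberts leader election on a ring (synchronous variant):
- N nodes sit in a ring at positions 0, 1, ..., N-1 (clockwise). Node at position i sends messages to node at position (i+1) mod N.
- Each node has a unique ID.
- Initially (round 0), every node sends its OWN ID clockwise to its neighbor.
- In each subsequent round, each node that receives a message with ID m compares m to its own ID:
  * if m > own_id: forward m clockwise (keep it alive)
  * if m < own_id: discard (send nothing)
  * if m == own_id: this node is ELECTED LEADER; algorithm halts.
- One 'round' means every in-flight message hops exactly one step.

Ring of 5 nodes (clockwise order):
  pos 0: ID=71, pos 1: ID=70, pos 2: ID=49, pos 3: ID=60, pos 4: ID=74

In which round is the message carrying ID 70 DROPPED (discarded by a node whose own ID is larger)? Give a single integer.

Answer: 3

Derivation:
Round 1: pos1(id70) recv 71: fwd; pos2(id49) recv 70: fwd; pos3(id60) recv 49: drop; pos4(id74) recv 60: drop; pos0(id71) recv 74: fwd
Round 2: pos2(id49) recv 71: fwd; pos3(id60) recv 70: fwd; pos1(id70) recv 74: fwd
Round 3: pos3(id60) recv 71: fwd; pos4(id74) recv 70: drop; pos2(id49) recv 74: fwd
Round 4: pos4(id74) recv 71: drop; pos3(id60) recv 74: fwd
Round 5: pos4(id74) recv 74: ELECTED
Message ID 70 originates at pos 1; dropped at pos 4 in round 3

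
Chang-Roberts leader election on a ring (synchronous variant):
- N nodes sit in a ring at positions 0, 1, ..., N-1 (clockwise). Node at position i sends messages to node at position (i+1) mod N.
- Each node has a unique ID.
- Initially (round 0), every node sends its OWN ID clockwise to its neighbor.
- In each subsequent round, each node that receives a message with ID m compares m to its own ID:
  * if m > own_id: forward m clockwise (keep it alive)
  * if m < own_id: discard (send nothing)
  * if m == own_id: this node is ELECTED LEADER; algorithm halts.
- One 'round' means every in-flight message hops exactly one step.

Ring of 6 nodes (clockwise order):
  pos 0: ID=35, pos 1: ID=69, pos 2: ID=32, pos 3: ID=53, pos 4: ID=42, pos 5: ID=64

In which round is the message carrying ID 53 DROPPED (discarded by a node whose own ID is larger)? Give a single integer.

Answer: 2

Derivation:
Round 1: pos1(id69) recv 35: drop; pos2(id32) recv 69: fwd; pos3(id53) recv 32: drop; pos4(id42) recv 53: fwd; pos5(id64) recv 42: drop; pos0(id35) recv 64: fwd
Round 2: pos3(id53) recv 69: fwd; pos5(id64) recv 53: drop; pos1(id69) recv 64: drop
Round 3: pos4(id42) recv 69: fwd
Round 4: pos5(id64) recv 69: fwd
Round 5: pos0(id35) recv 69: fwd
Round 6: pos1(id69) recv 69: ELECTED
Message ID 53 originates at pos 3; dropped at pos 5 in round 2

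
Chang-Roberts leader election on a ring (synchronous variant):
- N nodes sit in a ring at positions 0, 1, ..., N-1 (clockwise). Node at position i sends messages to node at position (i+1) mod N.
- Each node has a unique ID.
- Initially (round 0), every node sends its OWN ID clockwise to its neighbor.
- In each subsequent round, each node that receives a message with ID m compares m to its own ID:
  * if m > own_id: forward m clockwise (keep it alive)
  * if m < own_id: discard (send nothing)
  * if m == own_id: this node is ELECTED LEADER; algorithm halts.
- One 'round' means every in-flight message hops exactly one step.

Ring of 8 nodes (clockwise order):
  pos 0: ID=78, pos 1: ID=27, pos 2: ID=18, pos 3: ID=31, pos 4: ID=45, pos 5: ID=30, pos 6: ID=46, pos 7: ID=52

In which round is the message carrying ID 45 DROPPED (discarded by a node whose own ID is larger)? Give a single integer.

Answer: 2

Derivation:
Round 1: pos1(id27) recv 78: fwd; pos2(id18) recv 27: fwd; pos3(id31) recv 18: drop; pos4(id45) recv 31: drop; pos5(id30) recv 45: fwd; pos6(id46) recv 30: drop; pos7(id52) recv 46: drop; pos0(id78) recv 52: drop
Round 2: pos2(id18) recv 78: fwd; pos3(id31) recv 27: drop; pos6(id46) recv 45: drop
Round 3: pos3(id31) recv 78: fwd
Round 4: pos4(id45) recv 78: fwd
Round 5: pos5(id30) recv 78: fwd
Round 6: pos6(id46) recv 78: fwd
Round 7: pos7(id52) recv 78: fwd
Round 8: pos0(id78) recv 78: ELECTED
Message ID 45 originates at pos 4; dropped at pos 6 in round 2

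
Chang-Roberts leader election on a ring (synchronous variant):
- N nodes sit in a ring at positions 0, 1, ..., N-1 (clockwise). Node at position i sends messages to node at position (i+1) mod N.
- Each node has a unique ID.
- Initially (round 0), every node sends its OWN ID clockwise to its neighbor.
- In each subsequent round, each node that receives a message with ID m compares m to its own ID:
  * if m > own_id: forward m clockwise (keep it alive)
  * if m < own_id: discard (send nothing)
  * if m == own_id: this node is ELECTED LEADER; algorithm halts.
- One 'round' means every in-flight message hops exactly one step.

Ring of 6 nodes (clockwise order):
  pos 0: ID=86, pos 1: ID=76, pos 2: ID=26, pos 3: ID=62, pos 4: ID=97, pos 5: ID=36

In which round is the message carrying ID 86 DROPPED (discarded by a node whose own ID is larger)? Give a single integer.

Round 1: pos1(id76) recv 86: fwd; pos2(id26) recv 76: fwd; pos3(id62) recv 26: drop; pos4(id97) recv 62: drop; pos5(id36) recv 97: fwd; pos0(id86) recv 36: drop
Round 2: pos2(id26) recv 86: fwd; pos3(id62) recv 76: fwd; pos0(id86) recv 97: fwd
Round 3: pos3(id62) recv 86: fwd; pos4(id97) recv 76: drop; pos1(id76) recv 97: fwd
Round 4: pos4(id97) recv 86: drop; pos2(id26) recv 97: fwd
Round 5: pos3(id62) recv 97: fwd
Round 6: pos4(id97) recv 97: ELECTED
Message ID 86 originates at pos 0; dropped at pos 4 in round 4

Answer: 4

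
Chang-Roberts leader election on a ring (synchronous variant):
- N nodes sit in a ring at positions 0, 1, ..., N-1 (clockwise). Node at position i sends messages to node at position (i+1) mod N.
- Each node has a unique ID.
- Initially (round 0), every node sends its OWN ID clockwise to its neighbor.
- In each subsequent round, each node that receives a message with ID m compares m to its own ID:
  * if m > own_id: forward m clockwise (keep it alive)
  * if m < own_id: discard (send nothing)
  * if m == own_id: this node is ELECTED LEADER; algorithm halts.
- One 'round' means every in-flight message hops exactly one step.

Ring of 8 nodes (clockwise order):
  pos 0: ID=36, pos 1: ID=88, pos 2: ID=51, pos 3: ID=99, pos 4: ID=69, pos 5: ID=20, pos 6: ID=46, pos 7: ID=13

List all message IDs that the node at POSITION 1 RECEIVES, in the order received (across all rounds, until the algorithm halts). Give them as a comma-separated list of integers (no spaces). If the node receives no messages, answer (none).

Round 1: pos1(id88) recv 36: drop; pos2(id51) recv 88: fwd; pos3(id99) recv 51: drop; pos4(id69) recv 99: fwd; pos5(id20) recv 69: fwd; pos6(id46) recv 20: drop; pos7(id13) recv 46: fwd; pos0(id36) recv 13: drop
Round 2: pos3(id99) recv 88: drop; pos5(id20) recv 99: fwd; pos6(id46) recv 69: fwd; pos0(id36) recv 46: fwd
Round 3: pos6(id46) recv 99: fwd; pos7(id13) recv 69: fwd; pos1(id88) recv 46: drop
Round 4: pos7(id13) recv 99: fwd; pos0(id36) recv 69: fwd
Round 5: pos0(id36) recv 99: fwd; pos1(id88) recv 69: drop
Round 6: pos1(id88) recv 99: fwd
Round 7: pos2(id51) recv 99: fwd
Round 8: pos3(id99) recv 99: ELECTED

Answer: 36,46,69,99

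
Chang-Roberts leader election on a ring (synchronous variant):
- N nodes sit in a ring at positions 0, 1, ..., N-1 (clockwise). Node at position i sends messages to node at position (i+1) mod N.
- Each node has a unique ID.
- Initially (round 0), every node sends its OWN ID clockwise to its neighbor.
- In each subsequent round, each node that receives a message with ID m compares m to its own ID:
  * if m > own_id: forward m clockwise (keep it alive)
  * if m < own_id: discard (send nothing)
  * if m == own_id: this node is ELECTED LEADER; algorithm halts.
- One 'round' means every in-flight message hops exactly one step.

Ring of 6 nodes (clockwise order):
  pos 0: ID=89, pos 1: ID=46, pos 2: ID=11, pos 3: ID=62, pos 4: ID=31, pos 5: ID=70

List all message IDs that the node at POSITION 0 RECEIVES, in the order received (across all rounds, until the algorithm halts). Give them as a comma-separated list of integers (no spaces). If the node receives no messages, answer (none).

Answer: 70,89

Derivation:
Round 1: pos1(id46) recv 89: fwd; pos2(id11) recv 46: fwd; pos3(id62) recv 11: drop; pos4(id31) recv 62: fwd; pos5(id70) recv 31: drop; pos0(id89) recv 70: drop
Round 2: pos2(id11) recv 89: fwd; pos3(id62) recv 46: drop; pos5(id70) recv 62: drop
Round 3: pos3(id62) recv 89: fwd
Round 4: pos4(id31) recv 89: fwd
Round 5: pos5(id70) recv 89: fwd
Round 6: pos0(id89) recv 89: ELECTED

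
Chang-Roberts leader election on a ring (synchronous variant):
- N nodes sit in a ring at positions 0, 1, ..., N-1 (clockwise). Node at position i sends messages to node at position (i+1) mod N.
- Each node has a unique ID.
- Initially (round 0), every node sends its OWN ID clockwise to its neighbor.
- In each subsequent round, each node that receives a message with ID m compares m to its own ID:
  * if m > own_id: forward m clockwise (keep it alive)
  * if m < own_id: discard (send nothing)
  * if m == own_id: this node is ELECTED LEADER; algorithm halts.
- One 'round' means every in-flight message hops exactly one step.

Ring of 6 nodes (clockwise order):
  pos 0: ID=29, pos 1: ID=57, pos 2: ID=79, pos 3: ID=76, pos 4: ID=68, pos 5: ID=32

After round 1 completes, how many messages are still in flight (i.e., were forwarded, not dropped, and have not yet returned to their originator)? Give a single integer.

Answer: 4

Derivation:
Round 1: pos1(id57) recv 29: drop; pos2(id79) recv 57: drop; pos3(id76) recv 79: fwd; pos4(id68) recv 76: fwd; pos5(id32) recv 68: fwd; pos0(id29) recv 32: fwd
After round 1: 4 messages still in flight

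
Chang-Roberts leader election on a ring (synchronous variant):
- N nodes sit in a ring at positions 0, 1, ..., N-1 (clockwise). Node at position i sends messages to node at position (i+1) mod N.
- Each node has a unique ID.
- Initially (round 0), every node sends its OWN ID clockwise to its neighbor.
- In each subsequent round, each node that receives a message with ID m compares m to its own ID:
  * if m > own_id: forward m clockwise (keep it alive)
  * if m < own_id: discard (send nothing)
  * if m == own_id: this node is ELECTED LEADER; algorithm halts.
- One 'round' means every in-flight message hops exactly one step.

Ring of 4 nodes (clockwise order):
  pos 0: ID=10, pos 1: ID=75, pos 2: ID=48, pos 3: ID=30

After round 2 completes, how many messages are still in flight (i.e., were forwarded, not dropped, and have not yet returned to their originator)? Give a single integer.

Answer: 2

Derivation:
Round 1: pos1(id75) recv 10: drop; pos2(id48) recv 75: fwd; pos3(id30) recv 48: fwd; pos0(id10) recv 30: fwd
Round 2: pos3(id30) recv 75: fwd; pos0(id10) recv 48: fwd; pos1(id75) recv 30: drop
After round 2: 2 messages still in flight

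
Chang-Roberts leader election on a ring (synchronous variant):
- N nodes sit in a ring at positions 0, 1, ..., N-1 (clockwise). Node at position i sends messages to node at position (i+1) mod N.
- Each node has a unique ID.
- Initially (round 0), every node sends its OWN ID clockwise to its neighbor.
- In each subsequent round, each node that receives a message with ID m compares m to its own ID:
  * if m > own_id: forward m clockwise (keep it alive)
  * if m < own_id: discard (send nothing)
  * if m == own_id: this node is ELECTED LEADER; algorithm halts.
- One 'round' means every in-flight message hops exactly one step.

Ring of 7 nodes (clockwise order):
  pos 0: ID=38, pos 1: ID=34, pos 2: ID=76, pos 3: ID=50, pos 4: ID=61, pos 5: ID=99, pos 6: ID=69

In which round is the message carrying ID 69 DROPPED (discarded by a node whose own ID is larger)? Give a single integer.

Answer: 3

Derivation:
Round 1: pos1(id34) recv 38: fwd; pos2(id76) recv 34: drop; pos3(id50) recv 76: fwd; pos4(id61) recv 50: drop; pos5(id99) recv 61: drop; pos6(id69) recv 99: fwd; pos0(id38) recv 69: fwd
Round 2: pos2(id76) recv 38: drop; pos4(id61) recv 76: fwd; pos0(id38) recv 99: fwd; pos1(id34) recv 69: fwd
Round 3: pos5(id99) recv 76: drop; pos1(id34) recv 99: fwd; pos2(id76) recv 69: drop
Round 4: pos2(id76) recv 99: fwd
Round 5: pos3(id50) recv 99: fwd
Round 6: pos4(id61) recv 99: fwd
Round 7: pos5(id99) recv 99: ELECTED
Message ID 69 originates at pos 6; dropped at pos 2 in round 3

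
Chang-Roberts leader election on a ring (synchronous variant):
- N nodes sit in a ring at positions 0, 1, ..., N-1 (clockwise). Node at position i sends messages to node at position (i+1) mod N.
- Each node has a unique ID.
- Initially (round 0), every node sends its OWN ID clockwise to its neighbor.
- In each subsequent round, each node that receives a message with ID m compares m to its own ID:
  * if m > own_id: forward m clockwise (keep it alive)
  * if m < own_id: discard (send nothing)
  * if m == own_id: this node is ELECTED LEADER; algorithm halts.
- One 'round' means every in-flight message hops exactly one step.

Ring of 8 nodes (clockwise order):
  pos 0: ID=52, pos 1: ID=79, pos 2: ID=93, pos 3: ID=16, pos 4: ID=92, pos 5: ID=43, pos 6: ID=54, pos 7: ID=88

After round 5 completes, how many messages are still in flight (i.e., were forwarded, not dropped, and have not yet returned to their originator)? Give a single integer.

Answer: 2

Derivation:
Round 1: pos1(id79) recv 52: drop; pos2(id93) recv 79: drop; pos3(id16) recv 93: fwd; pos4(id92) recv 16: drop; pos5(id43) recv 92: fwd; pos6(id54) recv 43: drop; pos7(id88) recv 54: drop; pos0(id52) recv 88: fwd
Round 2: pos4(id92) recv 93: fwd; pos6(id54) recv 92: fwd; pos1(id79) recv 88: fwd
Round 3: pos5(id43) recv 93: fwd; pos7(id88) recv 92: fwd; pos2(id93) recv 88: drop
Round 4: pos6(id54) recv 93: fwd; pos0(id52) recv 92: fwd
Round 5: pos7(id88) recv 93: fwd; pos1(id79) recv 92: fwd
After round 5: 2 messages still in flight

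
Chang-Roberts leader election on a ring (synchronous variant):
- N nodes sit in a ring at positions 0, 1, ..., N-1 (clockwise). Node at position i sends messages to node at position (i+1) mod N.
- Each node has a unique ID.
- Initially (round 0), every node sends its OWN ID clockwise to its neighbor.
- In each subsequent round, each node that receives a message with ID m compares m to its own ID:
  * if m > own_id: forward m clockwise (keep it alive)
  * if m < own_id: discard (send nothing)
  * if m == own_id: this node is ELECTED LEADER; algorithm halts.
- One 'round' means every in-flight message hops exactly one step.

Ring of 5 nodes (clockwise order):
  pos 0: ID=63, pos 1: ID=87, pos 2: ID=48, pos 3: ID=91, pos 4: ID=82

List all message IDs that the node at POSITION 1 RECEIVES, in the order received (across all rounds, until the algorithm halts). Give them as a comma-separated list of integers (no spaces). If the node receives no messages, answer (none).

Round 1: pos1(id87) recv 63: drop; pos2(id48) recv 87: fwd; pos3(id91) recv 48: drop; pos4(id82) recv 91: fwd; pos0(id63) recv 82: fwd
Round 2: pos3(id91) recv 87: drop; pos0(id63) recv 91: fwd; pos1(id87) recv 82: drop
Round 3: pos1(id87) recv 91: fwd
Round 4: pos2(id48) recv 91: fwd
Round 5: pos3(id91) recv 91: ELECTED

Answer: 63,82,91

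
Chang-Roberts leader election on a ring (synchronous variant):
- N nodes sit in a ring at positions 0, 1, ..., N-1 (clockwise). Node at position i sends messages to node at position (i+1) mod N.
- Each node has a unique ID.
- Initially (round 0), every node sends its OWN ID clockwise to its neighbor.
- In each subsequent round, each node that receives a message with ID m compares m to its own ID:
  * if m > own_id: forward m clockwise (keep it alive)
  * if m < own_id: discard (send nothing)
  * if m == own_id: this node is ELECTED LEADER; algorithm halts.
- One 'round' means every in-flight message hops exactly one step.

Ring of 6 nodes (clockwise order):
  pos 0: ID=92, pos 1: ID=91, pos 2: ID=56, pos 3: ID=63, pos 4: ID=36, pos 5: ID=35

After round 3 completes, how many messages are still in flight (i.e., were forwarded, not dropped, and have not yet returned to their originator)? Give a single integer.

Answer: 2

Derivation:
Round 1: pos1(id91) recv 92: fwd; pos2(id56) recv 91: fwd; pos3(id63) recv 56: drop; pos4(id36) recv 63: fwd; pos5(id35) recv 36: fwd; pos0(id92) recv 35: drop
Round 2: pos2(id56) recv 92: fwd; pos3(id63) recv 91: fwd; pos5(id35) recv 63: fwd; pos0(id92) recv 36: drop
Round 3: pos3(id63) recv 92: fwd; pos4(id36) recv 91: fwd; pos0(id92) recv 63: drop
After round 3: 2 messages still in flight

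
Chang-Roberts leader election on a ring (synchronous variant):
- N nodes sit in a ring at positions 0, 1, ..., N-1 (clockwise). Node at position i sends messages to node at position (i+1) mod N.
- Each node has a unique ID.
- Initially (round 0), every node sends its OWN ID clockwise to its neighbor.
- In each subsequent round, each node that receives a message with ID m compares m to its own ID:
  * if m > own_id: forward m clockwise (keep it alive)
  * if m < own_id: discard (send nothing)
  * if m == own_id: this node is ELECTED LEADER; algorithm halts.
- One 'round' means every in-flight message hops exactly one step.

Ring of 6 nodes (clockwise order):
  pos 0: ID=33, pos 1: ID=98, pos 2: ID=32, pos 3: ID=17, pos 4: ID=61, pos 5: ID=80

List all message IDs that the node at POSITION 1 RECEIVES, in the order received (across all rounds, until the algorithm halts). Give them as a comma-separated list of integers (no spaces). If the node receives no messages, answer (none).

Answer: 33,80,98

Derivation:
Round 1: pos1(id98) recv 33: drop; pos2(id32) recv 98: fwd; pos3(id17) recv 32: fwd; pos4(id61) recv 17: drop; pos5(id80) recv 61: drop; pos0(id33) recv 80: fwd
Round 2: pos3(id17) recv 98: fwd; pos4(id61) recv 32: drop; pos1(id98) recv 80: drop
Round 3: pos4(id61) recv 98: fwd
Round 4: pos5(id80) recv 98: fwd
Round 5: pos0(id33) recv 98: fwd
Round 6: pos1(id98) recv 98: ELECTED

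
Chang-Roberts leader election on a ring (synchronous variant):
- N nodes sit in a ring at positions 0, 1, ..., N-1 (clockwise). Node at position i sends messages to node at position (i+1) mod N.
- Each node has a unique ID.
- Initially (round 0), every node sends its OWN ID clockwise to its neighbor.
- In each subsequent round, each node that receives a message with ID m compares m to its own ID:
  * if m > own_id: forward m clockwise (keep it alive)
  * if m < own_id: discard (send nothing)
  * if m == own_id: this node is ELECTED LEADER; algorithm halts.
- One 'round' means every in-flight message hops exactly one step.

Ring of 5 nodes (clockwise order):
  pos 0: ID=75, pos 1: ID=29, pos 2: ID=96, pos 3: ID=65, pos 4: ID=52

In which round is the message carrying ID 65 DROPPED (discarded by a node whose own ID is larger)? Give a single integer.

Answer: 2

Derivation:
Round 1: pos1(id29) recv 75: fwd; pos2(id96) recv 29: drop; pos3(id65) recv 96: fwd; pos4(id52) recv 65: fwd; pos0(id75) recv 52: drop
Round 2: pos2(id96) recv 75: drop; pos4(id52) recv 96: fwd; pos0(id75) recv 65: drop
Round 3: pos0(id75) recv 96: fwd
Round 4: pos1(id29) recv 96: fwd
Round 5: pos2(id96) recv 96: ELECTED
Message ID 65 originates at pos 3; dropped at pos 0 in round 2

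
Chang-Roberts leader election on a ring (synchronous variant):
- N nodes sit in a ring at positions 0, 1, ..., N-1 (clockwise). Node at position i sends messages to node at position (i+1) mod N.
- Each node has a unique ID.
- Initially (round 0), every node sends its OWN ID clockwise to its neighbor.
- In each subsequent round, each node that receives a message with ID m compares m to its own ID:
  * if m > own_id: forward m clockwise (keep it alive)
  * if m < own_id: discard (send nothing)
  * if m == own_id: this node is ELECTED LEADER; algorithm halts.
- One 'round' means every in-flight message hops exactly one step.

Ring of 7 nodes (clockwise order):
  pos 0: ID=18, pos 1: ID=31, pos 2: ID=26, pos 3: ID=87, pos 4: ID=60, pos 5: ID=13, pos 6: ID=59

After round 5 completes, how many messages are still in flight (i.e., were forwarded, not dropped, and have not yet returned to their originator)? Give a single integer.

Answer: 2

Derivation:
Round 1: pos1(id31) recv 18: drop; pos2(id26) recv 31: fwd; pos3(id87) recv 26: drop; pos4(id60) recv 87: fwd; pos5(id13) recv 60: fwd; pos6(id59) recv 13: drop; pos0(id18) recv 59: fwd
Round 2: pos3(id87) recv 31: drop; pos5(id13) recv 87: fwd; pos6(id59) recv 60: fwd; pos1(id31) recv 59: fwd
Round 3: pos6(id59) recv 87: fwd; pos0(id18) recv 60: fwd; pos2(id26) recv 59: fwd
Round 4: pos0(id18) recv 87: fwd; pos1(id31) recv 60: fwd; pos3(id87) recv 59: drop
Round 5: pos1(id31) recv 87: fwd; pos2(id26) recv 60: fwd
After round 5: 2 messages still in flight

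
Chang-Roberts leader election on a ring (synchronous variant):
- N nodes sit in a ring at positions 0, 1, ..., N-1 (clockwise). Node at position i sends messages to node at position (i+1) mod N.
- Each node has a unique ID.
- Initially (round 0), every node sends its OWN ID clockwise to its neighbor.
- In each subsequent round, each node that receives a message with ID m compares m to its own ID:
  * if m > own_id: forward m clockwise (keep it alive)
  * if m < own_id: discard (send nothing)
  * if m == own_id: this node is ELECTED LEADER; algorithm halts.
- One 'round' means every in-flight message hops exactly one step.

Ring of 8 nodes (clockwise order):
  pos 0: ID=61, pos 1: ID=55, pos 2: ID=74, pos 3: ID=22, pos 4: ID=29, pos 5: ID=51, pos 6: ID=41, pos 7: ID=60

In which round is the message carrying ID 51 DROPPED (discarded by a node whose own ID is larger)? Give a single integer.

Answer: 2

Derivation:
Round 1: pos1(id55) recv 61: fwd; pos2(id74) recv 55: drop; pos3(id22) recv 74: fwd; pos4(id29) recv 22: drop; pos5(id51) recv 29: drop; pos6(id41) recv 51: fwd; pos7(id60) recv 41: drop; pos0(id61) recv 60: drop
Round 2: pos2(id74) recv 61: drop; pos4(id29) recv 74: fwd; pos7(id60) recv 51: drop
Round 3: pos5(id51) recv 74: fwd
Round 4: pos6(id41) recv 74: fwd
Round 5: pos7(id60) recv 74: fwd
Round 6: pos0(id61) recv 74: fwd
Round 7: pos1(id55) recv 74: fwd
Round 8: pos2(id74) recv 74: ELECTED
Message ID 51 originates at pos 5; dropped at pos 7 in round 2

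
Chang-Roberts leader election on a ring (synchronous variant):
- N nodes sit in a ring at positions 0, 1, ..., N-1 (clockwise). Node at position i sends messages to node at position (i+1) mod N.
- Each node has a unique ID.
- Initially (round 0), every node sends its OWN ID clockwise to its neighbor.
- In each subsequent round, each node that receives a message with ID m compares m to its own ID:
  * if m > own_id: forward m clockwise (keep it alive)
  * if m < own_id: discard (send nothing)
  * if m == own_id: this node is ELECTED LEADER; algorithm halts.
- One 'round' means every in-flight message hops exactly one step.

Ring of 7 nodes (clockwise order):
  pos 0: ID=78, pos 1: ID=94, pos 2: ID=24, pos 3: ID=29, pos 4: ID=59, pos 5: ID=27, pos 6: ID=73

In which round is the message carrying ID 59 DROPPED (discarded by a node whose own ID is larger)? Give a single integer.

Round 1: pos1(id94) recv 78: drop; pos2(id24) recv 94: fwd; pos3(id29) recv 24: drop; pos4(id59) recv 29: drop; pos5(id27) recv 59: fwd; pos6(id73) recv 27: drop; pos0(id78) recv 73: drop
Round 2: pos3(id29) recv 94: fwd; pos6(id73) recv 59: drop
Round 3: pos4(id59) recv 94: fwd
Round 4: pos5(id27) recv 94: fwd
Round 5: pos6(id73) recv 94: fwd
Round 6: pos0(id78) recv 94: fwd
Round 7: pos1(id94) recv 94: ELECTED
Message ID 59 originates at pos 4; dropped at pos 6 in round 2

Answer: 2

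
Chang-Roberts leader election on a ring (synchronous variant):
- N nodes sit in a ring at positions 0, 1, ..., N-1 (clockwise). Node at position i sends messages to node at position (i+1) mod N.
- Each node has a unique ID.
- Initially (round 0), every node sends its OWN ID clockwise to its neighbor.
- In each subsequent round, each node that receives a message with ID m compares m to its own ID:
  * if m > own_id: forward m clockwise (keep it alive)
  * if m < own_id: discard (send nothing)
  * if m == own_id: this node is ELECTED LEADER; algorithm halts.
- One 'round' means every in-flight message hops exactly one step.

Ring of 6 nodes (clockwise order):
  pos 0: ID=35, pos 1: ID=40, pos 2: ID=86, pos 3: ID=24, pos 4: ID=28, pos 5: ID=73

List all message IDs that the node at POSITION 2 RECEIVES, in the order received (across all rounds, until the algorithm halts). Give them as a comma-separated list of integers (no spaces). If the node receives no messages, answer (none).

Round 1: pos1(id40) recv 35: drop; pos2(id86) recv 40: drop; pos3(id24) recv 86: fwd; pos4(id28) recv 24: drop; pos5(id73) recv 28: drop; pos0(id35) recv 73: fwd
Round 2: pos4(id28) recv 86: fwd; pos1(id40) recv 73: fwd
Round 3: pos5(id73) recv 86: fwd; pos2(id86) recv 73: drop
Round 4: pos0(id35) recv 86: fwd
Round 5: pos1(id40) recv 86: fwd
Round 6: pos2(id86) recv 86: ELECTED

Answer: 40,73,86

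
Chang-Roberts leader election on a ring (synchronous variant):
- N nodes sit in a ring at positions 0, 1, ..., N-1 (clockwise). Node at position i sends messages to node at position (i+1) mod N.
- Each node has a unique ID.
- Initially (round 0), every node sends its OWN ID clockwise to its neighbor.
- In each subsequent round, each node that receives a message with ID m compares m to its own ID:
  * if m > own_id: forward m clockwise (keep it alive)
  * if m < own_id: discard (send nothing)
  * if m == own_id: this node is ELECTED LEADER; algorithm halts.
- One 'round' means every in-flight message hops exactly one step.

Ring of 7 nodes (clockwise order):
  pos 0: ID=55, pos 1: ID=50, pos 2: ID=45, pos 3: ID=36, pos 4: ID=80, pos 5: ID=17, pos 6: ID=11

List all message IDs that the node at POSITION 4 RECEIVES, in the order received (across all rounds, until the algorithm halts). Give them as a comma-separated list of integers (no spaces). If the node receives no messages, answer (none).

Answer: 36,45,50,55,80

Derivation:
Round 1: pos1(id50) recv 55: fwd; pos2(id45) recv 50: fwd; pos3(id36) recv 45: fwd; pos4(id80) recv 36: drop; pos5(id17) recv 80: fwd; pos6(id11) recv 17: fwd; pos0(id55) recv 11: drop
Round 2: pos2(id45) recv 55: fwd; pos3(id36) recv 50: fwd; pos4(id80) recv 45: drop; pos6(id11) recv 80: fwd; pos0(id55) recv 17: drop
Round 3: pos3(id36) recv 55: fwd; pos4(id80) recv 50: drop; pos0(id55) recv 80: fwd
Round 4: pos4(id80) recv 55: drop; pos1(id50) recv 80: fwd
Round 5: pos2(id45) recv 80: fwd
Round 6: pos3(id36) recv 80: fwd
Round 7: pos4(id80) recv 80: ELECTED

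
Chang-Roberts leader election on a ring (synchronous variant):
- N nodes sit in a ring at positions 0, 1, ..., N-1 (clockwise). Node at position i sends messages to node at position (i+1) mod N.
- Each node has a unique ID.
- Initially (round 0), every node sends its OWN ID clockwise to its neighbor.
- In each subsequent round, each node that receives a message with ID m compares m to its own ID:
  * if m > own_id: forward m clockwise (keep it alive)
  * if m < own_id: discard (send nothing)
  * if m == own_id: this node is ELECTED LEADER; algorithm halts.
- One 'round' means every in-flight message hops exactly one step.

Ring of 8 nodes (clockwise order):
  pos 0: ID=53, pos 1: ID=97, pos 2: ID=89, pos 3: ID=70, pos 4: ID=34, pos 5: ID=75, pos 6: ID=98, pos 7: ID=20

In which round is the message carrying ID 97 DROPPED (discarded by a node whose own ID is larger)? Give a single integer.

Round 1: pos1(id97) recv 53: drop; pos2(id89) recv 97: fwd; pos3(id70) recv 89: fwd; pos4(id34) recv 70: fwd; pos5(id75) recv 34: drop; pos6(id98) recv 75: drop; pos7(id20) recv 98: fwd; pos0(id53) recv 20: drop
Round 2: pos3(id70) recv 97: fwd; pos4(id34) recv 89: fwd; pos5(id75) recv 70: drop; pos0(id53) recv 98: fwd
Round 3: pos4(id34) recv 97: fwd; pos5(id75) recv 89: fwd; pos1(id97) recv 98: fwd
Round 4: pos5(id75) recv 97: fwd; pos6(id98) recv 89: drop; pos2(id89) recv 98: fwd
Round 5: pos6(id98) recv 97: drop; pos3(id70) recv 98: fwd
Round 6: pos4(id34) recv 98: fwd
Round 7: pos5(id75) recv 98: fwd
Round 8: pos6(id98) recv 98: ELECTED
Message ID 97 originates at pos 1; dropped at pos 6 in round 5

Answer: 5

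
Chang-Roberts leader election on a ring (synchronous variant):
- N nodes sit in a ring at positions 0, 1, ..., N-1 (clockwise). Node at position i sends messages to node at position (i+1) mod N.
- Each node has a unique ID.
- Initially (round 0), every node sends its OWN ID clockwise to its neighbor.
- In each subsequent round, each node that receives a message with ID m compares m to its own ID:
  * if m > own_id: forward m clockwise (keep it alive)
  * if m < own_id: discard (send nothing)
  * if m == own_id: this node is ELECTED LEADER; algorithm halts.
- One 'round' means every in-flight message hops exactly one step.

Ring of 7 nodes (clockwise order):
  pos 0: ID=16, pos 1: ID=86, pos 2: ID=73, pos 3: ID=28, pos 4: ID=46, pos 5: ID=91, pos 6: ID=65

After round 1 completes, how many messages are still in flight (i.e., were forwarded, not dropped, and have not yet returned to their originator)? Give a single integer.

Round 1: pos1(id86) recv 16: drop; pos2(id73) recv 86: fwd; pos3(id28) recv 73: fwd; pos4(id46) recv 28: drop; pos5(id91) recv 46: drop; pos6(id65) recv 91: fwd; pos0(id16) recv 65: fwd
After round 1: 4 messages still in flight

Answer: 4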